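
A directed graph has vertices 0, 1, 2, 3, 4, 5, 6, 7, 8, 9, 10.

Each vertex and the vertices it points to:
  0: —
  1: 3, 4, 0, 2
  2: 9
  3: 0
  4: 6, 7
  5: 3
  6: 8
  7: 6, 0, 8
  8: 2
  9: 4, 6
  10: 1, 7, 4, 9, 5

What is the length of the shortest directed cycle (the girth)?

4

For each vertex v, BFS finds the shortest path from v back to v.
The shortest such closed walk is 9 → 6 → 8 → 2 → 9, length 4.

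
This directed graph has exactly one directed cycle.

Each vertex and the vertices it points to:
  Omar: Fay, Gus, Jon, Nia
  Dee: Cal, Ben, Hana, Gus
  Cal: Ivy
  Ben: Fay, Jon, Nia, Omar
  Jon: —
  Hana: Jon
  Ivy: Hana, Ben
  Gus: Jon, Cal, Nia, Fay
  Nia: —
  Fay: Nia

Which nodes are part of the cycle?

Ben, Cal, Gus, Ivy, Omar

DFS with gray/black marking from Cal:
Cal gray
  Ivy gray
    Hana gray
      Jon gray
      Jon black
    Hana black
    Ben gray
      Fay gray
        Nia gray
        Nia black
      Fay black
      Ben→Jon: Jon black — skip
      Ben→Nia: Nia black — skip
      Omar gray
        Omar→Fay: Fay black — skip
        Gus gray
          Gus→Jon: Jon black — skip
          Gus→Cal: Cal is gray → back edge
Back edge closes the cycle Cal → Ivy → Ben → Omar → Gus → Cal; its vertices are {Ben, Cal, Gus, Ivy, Omar}.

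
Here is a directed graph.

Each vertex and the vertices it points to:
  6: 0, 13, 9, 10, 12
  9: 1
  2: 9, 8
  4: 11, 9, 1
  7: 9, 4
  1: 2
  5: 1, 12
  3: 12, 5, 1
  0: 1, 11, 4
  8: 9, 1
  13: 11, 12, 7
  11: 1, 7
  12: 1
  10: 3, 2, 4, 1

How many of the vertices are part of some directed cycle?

A vertex is on a directed cycle iff it belongs to a strongly connected component of size ≥ 2 (or has a self-loop).
The vertices on cycles are {1, 2, 4, 7, 8, 9, 11} — 7 in total.

7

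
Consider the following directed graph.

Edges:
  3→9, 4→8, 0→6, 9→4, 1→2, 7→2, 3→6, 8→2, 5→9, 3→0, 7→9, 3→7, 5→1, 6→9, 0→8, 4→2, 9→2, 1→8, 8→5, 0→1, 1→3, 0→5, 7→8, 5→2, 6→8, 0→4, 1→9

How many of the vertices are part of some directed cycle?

9

A vertex is on a directed cycle iff it belongs to a strongly connected component of size ≥ 2 (or has a self-loop).
The vertices on cycles are {0, 1, 3, 4, 5, 6, 7, 8, 9} — 9 in total.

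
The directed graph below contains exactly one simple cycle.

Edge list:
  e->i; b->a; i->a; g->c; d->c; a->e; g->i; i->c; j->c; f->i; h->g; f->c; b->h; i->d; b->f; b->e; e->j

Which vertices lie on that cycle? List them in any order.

DFS with gray/black marking from a:
a gray
  e gray
    i gray
      i→a: a is gray → back edge
Back edge closes the cycle a → e → i → a; its vertices are {a, e, i}.

a, e, i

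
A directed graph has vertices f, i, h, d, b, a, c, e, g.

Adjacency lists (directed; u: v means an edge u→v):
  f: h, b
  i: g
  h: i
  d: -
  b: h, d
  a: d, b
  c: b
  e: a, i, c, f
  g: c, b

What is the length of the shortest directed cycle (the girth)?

4

For each vertex v, BFS finds the shortest path from v back to v.
The shortest such closed walk is i → g → b → h → i, length 4.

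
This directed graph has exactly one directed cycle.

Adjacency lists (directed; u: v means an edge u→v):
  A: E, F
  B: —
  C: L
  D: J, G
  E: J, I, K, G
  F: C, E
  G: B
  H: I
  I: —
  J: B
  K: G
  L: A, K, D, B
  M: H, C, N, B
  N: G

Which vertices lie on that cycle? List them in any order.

A, C, F, L

DFS with gray/black marking from C:
C gray
  L gray
    A gray
      E gray
        J gray
          B gray
          B black
        J black
        I gray
        I black
        K gray
          G gray
            G→B: B black — skip
          G black
        K black
        E→G: G black — skip
      E black
      F gray
        F→C: C is gray → back edge
Back edge closes the cycle C → L → A → F → C; its vertices are {A, C, F, L}.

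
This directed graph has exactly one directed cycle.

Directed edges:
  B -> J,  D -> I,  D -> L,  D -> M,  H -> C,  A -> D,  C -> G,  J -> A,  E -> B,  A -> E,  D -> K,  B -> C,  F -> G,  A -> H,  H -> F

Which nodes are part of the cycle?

DFS with gray/black marking from A:
A gray
  H gray
    C gray
      G gray
      G black
    C black
    F gray
      F→G: G black — skip
    F black
  H black
  D gray
    M gray
    M black
    K gray
    K black
    I gray
    I black
    L gray
    L black
  D black
  E gray
    B gray
      J gray
        J→A: A is gray → back edge
Back edge closes the cycle A → E → B → J → A; its vertices are {A, B, E, J}.

A, B, E, J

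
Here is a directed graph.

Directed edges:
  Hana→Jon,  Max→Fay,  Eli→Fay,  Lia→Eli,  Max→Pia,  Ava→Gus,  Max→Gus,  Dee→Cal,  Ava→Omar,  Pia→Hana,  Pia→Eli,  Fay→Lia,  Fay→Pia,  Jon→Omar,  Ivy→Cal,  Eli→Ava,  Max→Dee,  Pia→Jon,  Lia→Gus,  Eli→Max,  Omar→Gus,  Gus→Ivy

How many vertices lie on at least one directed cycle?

5

A vertex is on a directed cycle iff it belongs to a strongly connected component of size ≥ 2 (or has a self-loop).
The vertices on cycles are {Eli, Fay, Lia, Max, Pia} — 5 in total.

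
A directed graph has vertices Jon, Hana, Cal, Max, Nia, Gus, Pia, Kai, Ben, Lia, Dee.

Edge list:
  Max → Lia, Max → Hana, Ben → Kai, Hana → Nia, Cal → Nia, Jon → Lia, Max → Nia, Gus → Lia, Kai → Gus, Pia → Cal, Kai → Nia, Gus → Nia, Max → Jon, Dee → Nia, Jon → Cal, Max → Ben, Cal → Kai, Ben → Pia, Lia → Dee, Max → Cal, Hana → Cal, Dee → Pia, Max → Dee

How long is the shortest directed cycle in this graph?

6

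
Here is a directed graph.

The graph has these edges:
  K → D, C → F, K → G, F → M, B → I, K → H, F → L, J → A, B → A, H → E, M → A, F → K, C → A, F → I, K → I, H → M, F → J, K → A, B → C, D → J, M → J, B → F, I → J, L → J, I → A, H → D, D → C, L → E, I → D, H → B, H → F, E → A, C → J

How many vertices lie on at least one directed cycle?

A vertex is on a directed cycle iff it belongs to a strongly connected component of size ≥ 2 (or has a self-loop).
The vertices on cycles are {B, C, D, F, H, I, K} — 7 in total.

7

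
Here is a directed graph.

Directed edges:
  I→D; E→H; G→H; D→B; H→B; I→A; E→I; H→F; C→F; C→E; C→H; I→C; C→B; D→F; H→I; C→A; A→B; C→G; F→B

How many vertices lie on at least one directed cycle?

5

A vertex is on a directed cycle iff it belongs to a strongly connected component of size ≥ 2 (or has a self-loop).
The vertices on cycles are {C, E, G, H, I} — 5 in total.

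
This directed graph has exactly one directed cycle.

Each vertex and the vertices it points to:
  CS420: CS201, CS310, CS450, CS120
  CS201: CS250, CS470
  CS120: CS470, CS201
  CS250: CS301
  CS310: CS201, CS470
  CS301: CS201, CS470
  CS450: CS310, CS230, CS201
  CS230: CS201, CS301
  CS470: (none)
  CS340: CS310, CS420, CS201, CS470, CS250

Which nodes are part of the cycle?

CS201, CS250, CS301

DFS with gray/black marking from CS250:
CS250 gray
  CS301 gray
    CS201 gray
      CS201→CS250: CS250 is gray → back edge
Back edge closes the cycle CS250 → CS301 → CS201 → CS250; its vertices are {CS201, CS250, CS301}.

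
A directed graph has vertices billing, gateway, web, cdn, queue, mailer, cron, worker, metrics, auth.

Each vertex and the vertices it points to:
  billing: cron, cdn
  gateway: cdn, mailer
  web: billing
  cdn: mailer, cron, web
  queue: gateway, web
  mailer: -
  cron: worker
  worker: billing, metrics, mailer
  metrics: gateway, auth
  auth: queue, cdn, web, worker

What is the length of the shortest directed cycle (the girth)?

For each vertex v, BFS finds the shortest path from v back to v.
The shortest such closed walk is metrics → auth → worker → metrics, length 3.

3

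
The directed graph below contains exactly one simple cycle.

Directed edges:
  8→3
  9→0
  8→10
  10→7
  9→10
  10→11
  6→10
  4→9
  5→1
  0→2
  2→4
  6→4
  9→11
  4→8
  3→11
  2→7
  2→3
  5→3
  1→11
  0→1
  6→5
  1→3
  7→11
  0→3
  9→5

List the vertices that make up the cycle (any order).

0, 2, 4, 9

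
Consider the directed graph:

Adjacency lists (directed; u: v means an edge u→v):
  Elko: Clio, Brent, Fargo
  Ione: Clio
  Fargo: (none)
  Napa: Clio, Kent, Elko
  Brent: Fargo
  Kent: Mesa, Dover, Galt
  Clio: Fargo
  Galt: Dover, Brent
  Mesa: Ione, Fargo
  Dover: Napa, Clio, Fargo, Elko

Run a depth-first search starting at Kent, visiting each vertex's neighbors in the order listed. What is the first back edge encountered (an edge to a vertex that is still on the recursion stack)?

Napa→Kent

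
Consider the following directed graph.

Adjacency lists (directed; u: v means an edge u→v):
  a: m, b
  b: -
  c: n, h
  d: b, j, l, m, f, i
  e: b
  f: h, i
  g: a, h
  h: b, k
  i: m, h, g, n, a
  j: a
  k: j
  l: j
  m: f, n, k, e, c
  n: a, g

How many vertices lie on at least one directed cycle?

10

A vertex is on a directed cycle iff it belongs to a strongly connected component of size ≥ 2 (or has a self-loop).
The vertices on cycles are {a, c, f, g, h, i, j, k, m, n} — 10 in total.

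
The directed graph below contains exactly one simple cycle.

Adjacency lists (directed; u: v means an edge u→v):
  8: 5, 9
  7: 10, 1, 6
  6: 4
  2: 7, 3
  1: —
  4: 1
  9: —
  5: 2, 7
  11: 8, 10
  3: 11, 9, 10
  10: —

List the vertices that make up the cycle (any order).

2, 3, 5, 8, 11

DFS with gray/black marking from 5:
5 gray
  2 gray
    7 gray
      10 gray
      10 black
      1 gray
      1 black
      6 gray
        4 gray
          4→1: 1 black — skip
        4 black
      6 black
    7 black
    3 gray
      11 gray
        8 gray
          8→5: 5 is gray → back edge
Back edge closes the cycle 5 → 2 → 3 → 11 → 8 → 5; its vertices are {2, 3, 5, 8, 11}.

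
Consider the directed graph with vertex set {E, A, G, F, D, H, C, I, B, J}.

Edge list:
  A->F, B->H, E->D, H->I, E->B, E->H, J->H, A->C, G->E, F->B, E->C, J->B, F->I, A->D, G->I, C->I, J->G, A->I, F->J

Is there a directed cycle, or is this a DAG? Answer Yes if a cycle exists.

No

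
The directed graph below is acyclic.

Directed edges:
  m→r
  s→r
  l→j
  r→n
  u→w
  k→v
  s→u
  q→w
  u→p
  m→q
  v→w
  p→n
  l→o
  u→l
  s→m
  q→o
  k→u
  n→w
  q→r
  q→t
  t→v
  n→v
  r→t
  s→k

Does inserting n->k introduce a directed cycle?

Adding n→k creates a cycle iff k can already reach n.
Path from k: k → u → p → n.
So k → … → n → k is a cycle.

Yes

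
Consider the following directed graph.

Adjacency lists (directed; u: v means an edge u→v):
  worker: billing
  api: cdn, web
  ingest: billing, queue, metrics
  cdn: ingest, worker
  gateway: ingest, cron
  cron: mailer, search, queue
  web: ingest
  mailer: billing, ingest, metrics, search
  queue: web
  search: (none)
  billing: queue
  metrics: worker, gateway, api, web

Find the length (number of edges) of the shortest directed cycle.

3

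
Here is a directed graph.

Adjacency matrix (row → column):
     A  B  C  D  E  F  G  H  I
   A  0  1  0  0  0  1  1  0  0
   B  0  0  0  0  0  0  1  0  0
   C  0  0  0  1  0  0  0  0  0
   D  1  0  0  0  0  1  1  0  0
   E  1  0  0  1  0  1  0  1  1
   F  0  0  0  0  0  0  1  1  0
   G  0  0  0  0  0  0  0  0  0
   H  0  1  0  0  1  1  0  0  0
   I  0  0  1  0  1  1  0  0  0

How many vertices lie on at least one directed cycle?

7

A vertex is on a directed cycle iff it belongs to a strongly connected component of size ≥ 2 (or has a self-loop).
The vertices on cycles are {A, C, D, E, F, H, I} — 7 in total.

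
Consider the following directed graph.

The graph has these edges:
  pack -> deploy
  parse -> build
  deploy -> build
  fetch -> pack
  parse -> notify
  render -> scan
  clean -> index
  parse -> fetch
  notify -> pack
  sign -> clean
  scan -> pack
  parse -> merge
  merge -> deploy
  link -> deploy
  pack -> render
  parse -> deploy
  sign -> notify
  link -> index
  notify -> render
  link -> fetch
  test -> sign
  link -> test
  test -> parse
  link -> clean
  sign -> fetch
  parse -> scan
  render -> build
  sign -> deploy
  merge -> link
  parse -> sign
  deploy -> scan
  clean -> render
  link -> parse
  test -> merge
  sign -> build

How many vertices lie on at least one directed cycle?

8

A vertex is on a directed cycle iff it belongs to a strongly connected component of size ≥ 2 (or has a self-loop).
The vertices on cycles are {link, pack, scan, test, merge, parse, deploy, render} — 8 in total.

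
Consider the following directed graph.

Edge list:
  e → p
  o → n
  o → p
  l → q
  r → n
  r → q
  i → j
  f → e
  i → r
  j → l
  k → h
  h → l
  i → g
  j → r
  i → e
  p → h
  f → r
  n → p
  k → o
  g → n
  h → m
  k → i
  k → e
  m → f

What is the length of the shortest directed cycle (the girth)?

For each vertex v, BFS finds the shortest path from v back to v.
The shortest such closed walk is h → m → f → e → p → h, length 5.

5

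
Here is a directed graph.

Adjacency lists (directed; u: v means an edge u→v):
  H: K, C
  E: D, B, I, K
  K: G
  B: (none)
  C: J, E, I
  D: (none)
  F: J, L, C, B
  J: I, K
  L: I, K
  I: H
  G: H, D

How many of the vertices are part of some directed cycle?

A vertex is on a directed cycle iff it belongs to a strongly connected component of size ≥ 2 (or has a self-loop).
The vertices on cycles are {C, E, G, H, I, J, K} — 7 in total.

7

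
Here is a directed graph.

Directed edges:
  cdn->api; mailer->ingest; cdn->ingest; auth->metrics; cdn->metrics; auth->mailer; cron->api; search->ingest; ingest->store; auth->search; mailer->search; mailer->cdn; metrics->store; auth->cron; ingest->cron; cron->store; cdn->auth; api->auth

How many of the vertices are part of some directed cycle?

7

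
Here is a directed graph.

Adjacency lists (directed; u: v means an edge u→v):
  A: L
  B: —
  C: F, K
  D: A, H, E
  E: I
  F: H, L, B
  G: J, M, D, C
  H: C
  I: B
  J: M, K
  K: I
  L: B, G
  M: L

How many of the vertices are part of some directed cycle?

9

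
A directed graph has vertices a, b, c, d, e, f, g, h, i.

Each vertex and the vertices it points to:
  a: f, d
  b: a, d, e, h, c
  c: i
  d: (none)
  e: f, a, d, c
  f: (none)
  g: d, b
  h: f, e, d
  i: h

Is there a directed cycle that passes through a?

a lies on a cycle iff there is a path from a back to itself.
Exploring from a, it never reaches itself; equivalently, its strongly connected component is a singleton.

No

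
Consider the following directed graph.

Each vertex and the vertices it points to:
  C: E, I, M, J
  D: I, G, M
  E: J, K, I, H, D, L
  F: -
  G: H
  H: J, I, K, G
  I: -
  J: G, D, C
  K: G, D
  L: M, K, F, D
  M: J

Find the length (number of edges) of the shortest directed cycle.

2

For each vertex v, BFS finds the shortest path from v back to v.
The shortest such closed walk is C → J → C, length 2.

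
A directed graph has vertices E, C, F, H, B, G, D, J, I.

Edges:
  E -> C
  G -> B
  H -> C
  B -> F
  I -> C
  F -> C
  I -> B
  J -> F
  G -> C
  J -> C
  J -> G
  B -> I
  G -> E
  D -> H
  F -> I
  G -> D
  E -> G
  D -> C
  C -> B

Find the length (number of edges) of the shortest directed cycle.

2

For each vertex v, BFS finds the shortest path from v back to v.
The shortest such closed walk is G → E → G, length 2.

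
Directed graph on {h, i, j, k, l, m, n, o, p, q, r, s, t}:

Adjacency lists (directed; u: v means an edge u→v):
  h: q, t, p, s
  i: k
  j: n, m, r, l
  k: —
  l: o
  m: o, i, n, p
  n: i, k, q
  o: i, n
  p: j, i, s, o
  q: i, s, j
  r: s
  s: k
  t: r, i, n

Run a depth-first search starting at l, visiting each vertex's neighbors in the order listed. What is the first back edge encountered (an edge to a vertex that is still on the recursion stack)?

DFS from l (visiting each vertex's neighbors in the order listed); mark gray on enter, black on exit:
l gray
  o gray
    i gray
      k gray
      k black
    i black
    n gray
      n→i: i black — skip
      n→k: k black — skip
      q gray
        q→i: i black — skip
        s gray
          s→k: k black — skip
        s black
        j gray
          j→n: n is gray → back edge
First back edge: j → n.

j→n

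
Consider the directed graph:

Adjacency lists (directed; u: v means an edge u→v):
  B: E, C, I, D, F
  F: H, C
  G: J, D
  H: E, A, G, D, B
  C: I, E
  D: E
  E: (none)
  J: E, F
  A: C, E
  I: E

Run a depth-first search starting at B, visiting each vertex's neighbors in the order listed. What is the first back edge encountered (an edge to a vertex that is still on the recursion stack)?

J→F

DFS from B (visiting each vertex's neighbors in the order listed); mark gray on enter, black on exit:
B gray
  E gray
  E black
  C gray
    I gray
      I→E: E black — skip
    I black
    C→E: E black — skip
  C black
  B→I: I black — skip
  D gray
    D→E: E black — skip
  D black
  F gray
    H gray
      H→E: E black — skip
      A gray
        A→C: C black — skip
        A→E: E black — skip
      A black
      G gray
        J gray
          J→E: E black — skip
          J→F: F is gray → back edge
First back edge: J → F.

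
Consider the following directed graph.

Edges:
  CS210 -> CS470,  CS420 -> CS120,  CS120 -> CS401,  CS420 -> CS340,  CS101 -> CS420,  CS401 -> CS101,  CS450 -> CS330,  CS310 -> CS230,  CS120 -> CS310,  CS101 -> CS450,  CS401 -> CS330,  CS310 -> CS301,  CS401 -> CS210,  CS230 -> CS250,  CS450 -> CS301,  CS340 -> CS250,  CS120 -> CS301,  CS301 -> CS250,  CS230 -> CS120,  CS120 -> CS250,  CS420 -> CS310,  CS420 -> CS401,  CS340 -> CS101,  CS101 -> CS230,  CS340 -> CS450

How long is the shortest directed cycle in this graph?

3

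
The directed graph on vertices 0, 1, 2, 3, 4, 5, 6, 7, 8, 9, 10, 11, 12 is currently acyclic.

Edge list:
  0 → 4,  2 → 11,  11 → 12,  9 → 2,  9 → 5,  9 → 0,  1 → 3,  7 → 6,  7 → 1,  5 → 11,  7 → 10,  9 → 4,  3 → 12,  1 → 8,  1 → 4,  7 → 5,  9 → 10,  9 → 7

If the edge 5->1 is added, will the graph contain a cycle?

No

Adding 5→1 creates a cycle iff 1 can already reach 5.
Explore from 1: no path reaches 5. The graph stays acyclic.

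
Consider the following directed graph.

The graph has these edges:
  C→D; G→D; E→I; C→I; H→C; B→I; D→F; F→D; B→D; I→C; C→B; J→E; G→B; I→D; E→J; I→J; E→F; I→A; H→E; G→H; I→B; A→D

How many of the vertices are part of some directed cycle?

A vertex is on a directed cycle iff it belongs to a strongly connected component of size ≥ 2 (or has a self-loop).
The vertices on cycles are {B, C, D, E, F, I, J} — 7 in total.

7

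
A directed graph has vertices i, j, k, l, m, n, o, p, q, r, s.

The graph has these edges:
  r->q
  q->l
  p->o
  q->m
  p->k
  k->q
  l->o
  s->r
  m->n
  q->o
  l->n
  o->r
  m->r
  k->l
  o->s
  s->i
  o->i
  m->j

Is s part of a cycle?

s is on a cycle iff s can reach itself via ≥1 edge.
s → r → q → o → s — yes.

Yes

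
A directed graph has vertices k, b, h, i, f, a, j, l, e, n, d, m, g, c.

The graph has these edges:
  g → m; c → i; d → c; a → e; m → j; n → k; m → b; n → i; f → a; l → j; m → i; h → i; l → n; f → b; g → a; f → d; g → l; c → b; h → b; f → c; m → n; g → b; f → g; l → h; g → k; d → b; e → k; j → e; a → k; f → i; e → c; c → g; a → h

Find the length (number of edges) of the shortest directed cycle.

For each vertex v, BFS finds the shortest path from v back to v.
The shortest such closed walk is g → a → e → c → g, length 4.

4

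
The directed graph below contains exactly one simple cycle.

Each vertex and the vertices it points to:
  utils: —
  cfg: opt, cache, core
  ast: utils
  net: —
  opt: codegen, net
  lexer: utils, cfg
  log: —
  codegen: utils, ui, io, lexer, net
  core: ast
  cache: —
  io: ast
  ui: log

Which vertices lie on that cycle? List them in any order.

cfg, opt, lexer, codegen

DFS with gray/black marking from codegen:
codegen gray
  utils gray
  utils black
  ui gray
    log gray
    log black
  ui black
  io gray
    ast gray
      ast→utils: utils black — skip
    ast black
  io black
  lexer gray
    lexer→utils: utils black — skip
    cfg gray
      opt gray
        opt→codegen: codegen is gray → back edge
Back edge closes the cycle codegen → lexer → cfg → opt → codegen; its vertices are {cfg, opt, lexer, codegen}.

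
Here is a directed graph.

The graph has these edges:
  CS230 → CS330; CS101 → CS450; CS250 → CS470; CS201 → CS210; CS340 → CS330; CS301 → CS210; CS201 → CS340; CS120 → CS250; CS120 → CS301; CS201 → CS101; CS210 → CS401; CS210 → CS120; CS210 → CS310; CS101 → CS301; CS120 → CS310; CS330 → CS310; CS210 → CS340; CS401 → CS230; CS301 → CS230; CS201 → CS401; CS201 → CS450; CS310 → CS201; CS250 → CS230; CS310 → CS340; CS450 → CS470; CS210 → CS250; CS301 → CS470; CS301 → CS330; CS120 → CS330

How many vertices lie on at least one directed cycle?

11

A vertex is on a directed cycle iff it belongs to a strongly connected component of size ≥ 2 (or has a self-loop).
The vertices on cycles are {CS101, CS120, CS201, CS210, CS230, CS250, CS301, CS310, CS330, CS340, CS401} — 11 in total.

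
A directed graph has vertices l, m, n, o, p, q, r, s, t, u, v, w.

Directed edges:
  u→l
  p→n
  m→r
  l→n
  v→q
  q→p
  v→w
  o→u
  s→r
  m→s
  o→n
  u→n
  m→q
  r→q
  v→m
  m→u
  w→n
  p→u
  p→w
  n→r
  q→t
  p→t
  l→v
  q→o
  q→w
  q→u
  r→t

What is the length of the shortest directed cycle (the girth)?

4

For each vertex v, BFS finds the shortest path from v back to v.
The shortest such closed walk is v → q → u → l → v, length 4.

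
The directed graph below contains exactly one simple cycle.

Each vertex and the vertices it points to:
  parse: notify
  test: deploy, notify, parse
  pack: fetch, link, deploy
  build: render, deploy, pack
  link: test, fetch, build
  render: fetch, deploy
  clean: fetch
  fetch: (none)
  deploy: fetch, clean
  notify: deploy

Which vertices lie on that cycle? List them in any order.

link, pack, build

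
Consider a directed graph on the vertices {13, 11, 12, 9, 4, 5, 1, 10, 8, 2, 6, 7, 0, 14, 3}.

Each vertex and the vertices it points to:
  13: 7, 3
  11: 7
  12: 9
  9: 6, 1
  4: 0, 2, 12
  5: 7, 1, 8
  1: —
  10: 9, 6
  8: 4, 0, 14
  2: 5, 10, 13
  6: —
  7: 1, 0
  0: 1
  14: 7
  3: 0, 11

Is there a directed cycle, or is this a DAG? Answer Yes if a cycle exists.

DFS with white/gray/black marking, starting from 2:
2 gray
  5 gray
    7 gray
      1 gray
      1 black
      0 gray
        0→1: 1 black — skip
      0 black
    7 black
    5→1: 1 black — skip
    8 gray
      4 gray
        4→0: 0 black — skip
        4→2: 2 is gray → back edge
Back edge found, so a cycle exists: 2 → 5 → 8 → 4 → 2.

Yes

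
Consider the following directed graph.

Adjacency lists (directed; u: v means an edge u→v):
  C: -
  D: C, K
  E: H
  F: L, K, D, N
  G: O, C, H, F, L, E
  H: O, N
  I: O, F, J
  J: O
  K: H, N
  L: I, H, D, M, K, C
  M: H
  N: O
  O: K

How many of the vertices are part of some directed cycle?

7

A vertex is on a directed cycle iff it belongs to a strongly connected component of size ≥ 2 (or has a self-loop).
The vertices on cycles are {F, H, I, K, L, N, O} — 7 in total.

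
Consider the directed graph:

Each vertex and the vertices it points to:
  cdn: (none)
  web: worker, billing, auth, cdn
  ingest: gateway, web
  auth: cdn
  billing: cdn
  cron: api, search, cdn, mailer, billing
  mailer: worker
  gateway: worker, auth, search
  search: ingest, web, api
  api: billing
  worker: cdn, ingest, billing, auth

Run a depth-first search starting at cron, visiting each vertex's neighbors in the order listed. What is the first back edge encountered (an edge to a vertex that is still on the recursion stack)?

worker->ingest

DFS from cron (visiting each vertex's neighbors in the order listed); mark gray on enter, black on exit:
cron gray
  api gray
    billing gray
      cdn gray
      cdn black
    billing black
  api black
  search gray
    ingest gray
      gateway gray
        worker gray
          worker→cdn: cdn black — skip
          worker→ingest: ingest is gray → back edge
First back edge: worker → ingest.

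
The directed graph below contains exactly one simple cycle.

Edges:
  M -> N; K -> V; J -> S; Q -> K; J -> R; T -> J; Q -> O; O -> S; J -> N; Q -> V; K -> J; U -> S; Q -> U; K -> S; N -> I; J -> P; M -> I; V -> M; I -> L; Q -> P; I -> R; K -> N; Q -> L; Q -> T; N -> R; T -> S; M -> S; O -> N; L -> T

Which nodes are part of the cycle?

I, J, L, N, T

DFS with gray/black marking from L:
L gray
  T gray
    S gray
    S black
    J gray
      R gray
      R black
      P gray
      P black
      N gray
        I gray
          I→R: R black — skip
          I→L: L is gray → back edge
Back edge closes the cycle L → T → J → N → I → L; its vertices are {I, J, L, N, T}.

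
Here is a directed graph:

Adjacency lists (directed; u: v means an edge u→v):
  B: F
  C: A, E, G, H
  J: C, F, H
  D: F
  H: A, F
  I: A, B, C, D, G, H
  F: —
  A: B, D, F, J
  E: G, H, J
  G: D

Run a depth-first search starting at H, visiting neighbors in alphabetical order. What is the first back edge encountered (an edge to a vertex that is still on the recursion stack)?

C→A

DFS from H (visiting neighbors in alphabetical order); mark gray on enter, black on exit:
H gray
  A gray
    B gray
      F gray
      F black
    B black
    D gray
      D→F: F black — skip
    D black
    A→F: F black — skip
    J gray
      C gray
        C→A: A is gray → back edge
First back edge: C → A.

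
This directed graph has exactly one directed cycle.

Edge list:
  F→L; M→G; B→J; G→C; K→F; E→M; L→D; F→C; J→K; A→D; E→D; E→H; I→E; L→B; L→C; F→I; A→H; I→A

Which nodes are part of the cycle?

DFS with gray/black marking from F:
F gray
  I gray
    A gray
      H gray
      H black
      D gray
      D black
    A black
    E gray
      E→D: D black — skip
      M gray
        G gray
          C gray
          C black
        G black
      M black
      E→H: H black — skip
    E black
  I black
  F→C: C black — skip
  L gray
    L→C: C black — skip
    L→D: D black — skip
    B gray
      J gray
        K gray
          K→F: F is gray → back edge
Back edge closes the cycle F → L → B → J → K → F; its vertices are {B, F, J, K, L}.

B, F, J, K, L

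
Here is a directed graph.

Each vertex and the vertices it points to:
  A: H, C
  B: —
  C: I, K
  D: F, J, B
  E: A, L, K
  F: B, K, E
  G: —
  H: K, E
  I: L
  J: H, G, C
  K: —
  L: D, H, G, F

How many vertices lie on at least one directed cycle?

9

A vertex is on a directed cycle iff it belongs to a strongly connected component of size ≥ 2 (or has a self-loop).
The vertices on cycles are {A, C, D, E, F, H, I, J, L} — 9 in total.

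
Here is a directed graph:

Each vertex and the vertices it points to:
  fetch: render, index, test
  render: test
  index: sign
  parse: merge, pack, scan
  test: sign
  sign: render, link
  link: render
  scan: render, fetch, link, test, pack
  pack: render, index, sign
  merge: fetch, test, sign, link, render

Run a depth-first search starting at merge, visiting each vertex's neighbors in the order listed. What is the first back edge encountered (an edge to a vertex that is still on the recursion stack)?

sign→render

DFS from merge (visiting each vertex's neighbors in the order listed); mark gray on enter, black on exit:
merge gray
  fetch gray
    render gray
      test gray
        sign gray
          sign→render: render is gray → back edge
First back edge: sign → render.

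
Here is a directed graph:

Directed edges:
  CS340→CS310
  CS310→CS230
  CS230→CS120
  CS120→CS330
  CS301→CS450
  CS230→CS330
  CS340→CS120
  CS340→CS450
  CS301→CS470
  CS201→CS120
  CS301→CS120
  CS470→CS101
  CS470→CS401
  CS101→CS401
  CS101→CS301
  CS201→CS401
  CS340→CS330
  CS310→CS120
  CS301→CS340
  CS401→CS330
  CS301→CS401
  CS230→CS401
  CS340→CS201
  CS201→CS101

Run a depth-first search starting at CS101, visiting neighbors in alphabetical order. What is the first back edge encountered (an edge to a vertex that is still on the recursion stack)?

DFS from CS101 (visiting neighbors in alphabetical order); mark gray on enter, black on exit:
CS101 gray
  CS301 gray
    CS120 gray
      CS330 gray
      CS330 black
    CS120 black
    CS340 gray
      CS340→CS120: CS120 black — skip
      CS201 gray
        CS201→CS101: CS101 is gray → back edge
First back edge: CS201 → CS101.

CS201→CS101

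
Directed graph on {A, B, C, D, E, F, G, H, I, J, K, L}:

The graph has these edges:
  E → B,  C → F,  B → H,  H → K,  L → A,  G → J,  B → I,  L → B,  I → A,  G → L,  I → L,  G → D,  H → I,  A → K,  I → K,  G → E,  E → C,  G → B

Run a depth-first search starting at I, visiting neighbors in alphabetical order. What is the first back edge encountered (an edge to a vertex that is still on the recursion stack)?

DFS from I (visiting neighbors in alphabetical order); mark gray on enter, black on exit:
I gray
  A gray
    K gray
    K black
  A black
  I→K: K black — skip
  L gray
    L→A: A black — skip
    B gray
      H gray
        H→I: I is gray → back edge
First back edge: H → I.

H→I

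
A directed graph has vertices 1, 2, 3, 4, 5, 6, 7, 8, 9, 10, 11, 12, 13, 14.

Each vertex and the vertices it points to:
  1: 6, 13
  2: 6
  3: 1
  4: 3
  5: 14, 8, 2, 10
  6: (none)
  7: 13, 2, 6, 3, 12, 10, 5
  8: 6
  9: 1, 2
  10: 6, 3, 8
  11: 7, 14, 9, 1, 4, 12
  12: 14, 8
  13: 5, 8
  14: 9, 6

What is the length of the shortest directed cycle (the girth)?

For each vertex v, BFS finds the shortest path from v back to v.
The shortest such closed walk is 13 → 5 → 14 → 9 → 1 → 13, length 5.

5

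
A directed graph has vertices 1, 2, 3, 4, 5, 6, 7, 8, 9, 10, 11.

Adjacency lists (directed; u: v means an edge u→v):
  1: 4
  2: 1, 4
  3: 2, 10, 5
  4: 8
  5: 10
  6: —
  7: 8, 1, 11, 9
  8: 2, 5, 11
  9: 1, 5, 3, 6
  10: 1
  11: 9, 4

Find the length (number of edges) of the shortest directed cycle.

For each vertex v, BFS finds the shortest path from v back to v.
The shortest such closed walk is 8 → 2 → 4 → 8, length 3.

3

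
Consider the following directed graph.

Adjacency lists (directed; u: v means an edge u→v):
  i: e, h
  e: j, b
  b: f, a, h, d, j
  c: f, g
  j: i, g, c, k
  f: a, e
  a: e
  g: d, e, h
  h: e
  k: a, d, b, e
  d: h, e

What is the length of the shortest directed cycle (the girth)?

For each vertex v, BFS finds the shortest path from v back to v.
The shortest such closed walk is j → k → e → j, length 3.

3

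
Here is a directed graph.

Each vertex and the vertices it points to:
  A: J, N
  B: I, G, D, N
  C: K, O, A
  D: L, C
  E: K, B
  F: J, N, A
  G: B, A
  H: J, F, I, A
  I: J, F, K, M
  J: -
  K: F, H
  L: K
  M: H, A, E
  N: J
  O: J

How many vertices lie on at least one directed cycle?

10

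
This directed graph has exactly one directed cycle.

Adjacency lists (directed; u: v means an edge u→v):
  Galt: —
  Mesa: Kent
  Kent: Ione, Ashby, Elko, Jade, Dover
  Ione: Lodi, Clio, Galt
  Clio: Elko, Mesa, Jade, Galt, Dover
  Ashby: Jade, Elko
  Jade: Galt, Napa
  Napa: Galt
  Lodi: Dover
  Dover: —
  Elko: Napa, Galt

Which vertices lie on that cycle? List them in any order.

DFS with gray/black marking from Ione:
Ione gray
  Lodi gray
    Dover gray
    Dover black
  Lodi black
  Clio gray
    Elko gray
      Napa gray
        Galt gray
        Galt black
      Napa black
      Elko→Galt: Galt black — skip
    Elko black
    Mesa gray
      Kent gray
        Kent→Ione: Ione is gray → back edge
Back edge closes the cycle Ione → Clio → Mesa → Kent → Ione; its vertices are {Clio, Ione, Kent, Mesa}.

Clio, Ione, Kent, Mesa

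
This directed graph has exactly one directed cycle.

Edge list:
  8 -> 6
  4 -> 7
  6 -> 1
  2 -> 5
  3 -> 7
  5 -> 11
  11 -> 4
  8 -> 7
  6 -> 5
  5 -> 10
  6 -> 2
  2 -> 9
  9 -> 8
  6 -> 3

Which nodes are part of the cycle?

2, 6, 8, 9

DFS with gray/black marking from 6:
6 gray
  5 gray
    10 gray
    10 black
    11 gray
      4 gray
        7 gray
        7 black
      4 black
    11 black
  5 black
  2 gray
    9 gray
      8 gray
        8→6: 6 is gray → back edge
Back edge closes the cycle 6 → 2 → 9 → 8 → 6; its vertices are {2, 6, 8, 9}.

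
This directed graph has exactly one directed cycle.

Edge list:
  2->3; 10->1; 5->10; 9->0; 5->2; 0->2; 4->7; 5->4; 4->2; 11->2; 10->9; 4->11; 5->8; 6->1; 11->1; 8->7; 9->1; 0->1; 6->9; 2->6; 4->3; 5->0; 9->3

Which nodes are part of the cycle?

DFS with gray/black marking from 9:
9 gray
  0 gray
    2 gray
      6 gray
        6→9: 9 is gray → back edge
Back edge closes the cycle 9 → 0 → 2 → 6 → 9; its vertices are {0, 2, 6, 9}.

0, 2, 6, 9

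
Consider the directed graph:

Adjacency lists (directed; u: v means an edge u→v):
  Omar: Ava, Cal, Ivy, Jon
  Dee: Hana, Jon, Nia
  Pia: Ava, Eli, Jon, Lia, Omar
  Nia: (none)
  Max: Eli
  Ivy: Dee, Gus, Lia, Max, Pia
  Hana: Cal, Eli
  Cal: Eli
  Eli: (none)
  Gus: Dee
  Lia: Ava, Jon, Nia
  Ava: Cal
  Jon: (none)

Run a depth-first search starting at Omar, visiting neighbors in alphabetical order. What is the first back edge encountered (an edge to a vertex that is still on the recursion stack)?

Pia->Omar

DFS from Omar (visiting neighbors in alphabetical order); mark gray on enter, black on exit:
Omar gray
  Ava gray
    Cal gray
      Eli gray
      Eli black
    Cal black
  Ava black
  Omar→Cal: Cal black — skip
  Ivy gray
    Dee gray
      Hana gray
        Hana→Cal: Cal black — skip
        Hana→Eli: Eli black — skip
      Hana black
      Jon gray
      Jon black
      Nia gray
      Nia black
    Dee black
    Gus gray
      Gus→Dee: Dee black — skip
    Gus black
    Lia gray
      Lia→Ava: Ava black — skip
      Lia→Jon: Jon black — skip
      Lia→Nia: Nia black — skip
    Lia black
    Max gray
      Max→Eli: Eli black — skip
    Max black
    Pia gray
      Pia→Ava: Ava black — skip
      Pia→Eli: Eli black — skip
      Pia→Jon: Jon black — skip
      Pia→Lia: Lia black — skip
      Pia→Omar: Omar is gray → back edge
First back edge: Pia → Omar.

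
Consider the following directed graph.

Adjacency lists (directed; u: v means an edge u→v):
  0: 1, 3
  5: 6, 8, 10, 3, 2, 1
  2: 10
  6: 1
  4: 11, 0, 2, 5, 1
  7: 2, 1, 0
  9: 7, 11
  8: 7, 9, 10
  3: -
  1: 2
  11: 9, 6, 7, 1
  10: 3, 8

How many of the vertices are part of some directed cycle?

9

A vertex is on a directed cycle iff it belongs to a strongly connected component of size ≥ 2 (or has a self-loop).
The vertices on cycles are {0, 1, 2, 6, 7, 8, 9, 10, 11} — 9 in total.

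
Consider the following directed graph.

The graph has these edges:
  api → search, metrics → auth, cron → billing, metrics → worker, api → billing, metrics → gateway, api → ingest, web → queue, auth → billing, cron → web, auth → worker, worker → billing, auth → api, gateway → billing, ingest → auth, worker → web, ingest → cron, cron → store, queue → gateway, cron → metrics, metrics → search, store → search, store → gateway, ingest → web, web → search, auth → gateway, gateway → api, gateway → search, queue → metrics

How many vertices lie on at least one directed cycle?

10

A vertex is on a directed cycle iff it belongs to a strongly connected component of size ≥ 2 (or has a self-loop).
The vertices on cycles are {api, web, auth, cron, queue, store, ingest, worker, gateway, metrics} — 10 in total.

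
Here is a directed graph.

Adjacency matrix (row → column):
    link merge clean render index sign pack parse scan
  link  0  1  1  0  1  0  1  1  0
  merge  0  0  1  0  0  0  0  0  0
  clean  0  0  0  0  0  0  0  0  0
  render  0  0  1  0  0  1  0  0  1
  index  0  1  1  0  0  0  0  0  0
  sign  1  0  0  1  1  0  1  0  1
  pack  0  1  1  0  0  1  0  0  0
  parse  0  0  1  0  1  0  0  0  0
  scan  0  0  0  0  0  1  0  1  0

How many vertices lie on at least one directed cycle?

5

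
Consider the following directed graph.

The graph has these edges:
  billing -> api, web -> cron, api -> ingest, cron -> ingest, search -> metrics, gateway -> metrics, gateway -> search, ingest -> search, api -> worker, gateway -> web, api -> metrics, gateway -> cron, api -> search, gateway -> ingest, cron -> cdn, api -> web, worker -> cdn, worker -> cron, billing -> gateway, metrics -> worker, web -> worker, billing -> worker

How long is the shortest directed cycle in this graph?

For each vertex v, BFS finds the shortest path from v back to v.
The shortest such closed walk is ingest → search → metrics → worker → cron → ingest, length 5.

5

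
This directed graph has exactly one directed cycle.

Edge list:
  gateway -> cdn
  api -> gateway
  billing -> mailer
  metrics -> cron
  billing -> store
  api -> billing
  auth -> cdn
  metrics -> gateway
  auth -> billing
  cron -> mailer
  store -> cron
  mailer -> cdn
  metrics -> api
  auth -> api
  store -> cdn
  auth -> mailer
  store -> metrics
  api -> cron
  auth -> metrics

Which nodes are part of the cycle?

DFS with gray/black marking from metrics:
metrics gray
  gateway gray
    cdn gray
    cdn black
  gateway black
  cron gray
    mailer gray
      mailer→cdn: cdn black — skip
    mailer black
  cron black
  api gray
    billing gray
      billing→mailer: mailer black — skip
      store gray
        store→cron: cron black — skip
        store→metrics: metrics is gray → back edge
Back edge closes the cycle metrics → api → billing → store → metrics; its vertices are {api, store, billing, metrics}.

api, store, billing, metrics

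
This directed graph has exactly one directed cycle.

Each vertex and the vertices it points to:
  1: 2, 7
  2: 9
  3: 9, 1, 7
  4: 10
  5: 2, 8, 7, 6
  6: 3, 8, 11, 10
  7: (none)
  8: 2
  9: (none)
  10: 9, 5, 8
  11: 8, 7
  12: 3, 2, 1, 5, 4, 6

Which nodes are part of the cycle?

DFS with gray/black marking from 5:
5 gray
  2 gray
    9 gray
    9 black
  2 black
  8 gray
    8→2: 2 black — skip
  8 black
  7 gray
  7 black
  6 gray
    3 gray
      3→9: 9 black — skip
      1 gray
        1→2: 2 black — skip
        1→7: 7 black — skip
      1 black
      3→7: 7 black — skip
    3 black
    6→8: 8 black — skip
    11 gray
      11→8: 8 black — skip
      11→7: 7 black — skip
    11 black
    10 gray
      10→9: 9 black — skip
      10→5: 5 is gray → back edge
Back edge closes the cycle 5 → 6 → 10 → 5; its vertices are {5, 6, 10}.

5, 6, 10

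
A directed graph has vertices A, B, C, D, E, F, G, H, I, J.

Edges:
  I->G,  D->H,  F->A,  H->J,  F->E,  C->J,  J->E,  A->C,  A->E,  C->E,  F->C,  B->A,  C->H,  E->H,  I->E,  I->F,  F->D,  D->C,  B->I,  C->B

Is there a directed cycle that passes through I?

Yes

I is on a cycle iff I can reach itself via ≥1 edge.
I → F → C → B → I — yes.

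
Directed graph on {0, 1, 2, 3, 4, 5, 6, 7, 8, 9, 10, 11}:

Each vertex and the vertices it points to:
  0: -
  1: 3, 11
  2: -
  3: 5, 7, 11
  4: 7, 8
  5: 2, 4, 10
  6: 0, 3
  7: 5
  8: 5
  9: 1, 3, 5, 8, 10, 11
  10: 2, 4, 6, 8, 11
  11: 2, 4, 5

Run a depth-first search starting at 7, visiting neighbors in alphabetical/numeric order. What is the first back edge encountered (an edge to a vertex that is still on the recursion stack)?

DFS from 7 (visiting neighbors in alphabetical/numeric order); mark gray on enter, black on exit:
7 gray
  5 gray
    2 gray
    2 black
    4 gray
      4→7: 7 is gray → back edge
First back edge: 4 → 7.

4→7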